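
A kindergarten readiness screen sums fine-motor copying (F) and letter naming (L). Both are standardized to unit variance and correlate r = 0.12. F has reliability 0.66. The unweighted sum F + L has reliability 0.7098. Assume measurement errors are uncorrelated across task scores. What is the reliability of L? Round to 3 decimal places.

Var(F+L) = 2 + 2·0.12 = 2.240.
True-score variance = ρ_F + ρ_L + 2·0.12, so 0.7098 = (0.66 + ρ_L + 0.24) / 2.240.
ρ_L = 0.7098·2.240 − 0.66 − 0.24 = 0.690.

0.690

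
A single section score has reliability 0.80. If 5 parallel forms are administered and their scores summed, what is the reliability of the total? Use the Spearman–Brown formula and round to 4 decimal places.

0.9524

ρ_k = kρ / (1 + (k−1)ρ) = 5·0.80 / (1 + 4·0.80) = 4.000 / 4.200 = 0.9524.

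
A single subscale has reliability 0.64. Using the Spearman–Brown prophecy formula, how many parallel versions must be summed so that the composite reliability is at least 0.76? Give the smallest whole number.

2

k ≥ ρ*(1−ρ₁)/(ρ₁(1−ρ*)) = 0.76·0.36 / (0.64·0.24) = 1.781.
Smallest integer k = 2.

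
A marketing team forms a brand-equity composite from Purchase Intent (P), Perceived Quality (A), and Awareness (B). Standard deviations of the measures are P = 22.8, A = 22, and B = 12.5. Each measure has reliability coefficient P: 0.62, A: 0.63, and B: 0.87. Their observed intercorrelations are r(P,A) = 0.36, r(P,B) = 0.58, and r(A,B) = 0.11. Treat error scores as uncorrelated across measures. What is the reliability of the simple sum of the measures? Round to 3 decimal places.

Var(P+A+B) = 22.8² + 22² + 12.5² + 2·[22.8·22·0.36 + 22.8·12.5·0.58 + 22·12.5·0.11] = 1160.09 + 752.252 = 1912.34.
With uncorrelated errors the cross-covariances are all true-score covariance, so they carry over unchanged; only the diagonal terms shrink to ρᵢσᵢ².
True-score variance = [22.8²·0.62 + 22²·0.63 + 12.5²·0.87] + 752.252 = 763.158 + 752.252 = 1515.41.
Reliability = 1515.41 / 1912.34 = 0.792.

0.792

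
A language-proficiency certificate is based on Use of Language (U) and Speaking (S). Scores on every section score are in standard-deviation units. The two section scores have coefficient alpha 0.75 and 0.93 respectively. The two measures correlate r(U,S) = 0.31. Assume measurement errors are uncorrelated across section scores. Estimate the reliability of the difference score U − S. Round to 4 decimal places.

0.7681

Var(U−S) = 1 + 1 − 2·0.31 = 2 − 0.62 = 1.38.
Because errors are independent across components, Cov(Tᵢ,Tⱼ) = Cov(Xᵢ,Xⱼ); the off-diagonal part of the true-score variance is the same as above.
True-score variance = [0.75 + 0.93] − 0.62 = 1.68 − 0.62 = 1.06.
Reliability = 1.06 / 1.38 = 0.7681.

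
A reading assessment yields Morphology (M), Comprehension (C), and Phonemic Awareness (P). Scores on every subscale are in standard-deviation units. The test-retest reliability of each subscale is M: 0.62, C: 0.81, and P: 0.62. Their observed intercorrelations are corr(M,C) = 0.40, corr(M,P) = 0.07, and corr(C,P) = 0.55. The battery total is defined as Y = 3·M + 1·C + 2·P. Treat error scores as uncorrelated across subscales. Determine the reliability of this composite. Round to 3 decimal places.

Var(Y) = 3² + 1 + 2² + 2·[3·0.40 + 6·0.07 + 2·0.55] = 14 + 5.44 = 19.44.
With uncorrelated errors the cross-covariances are all true-score covariance, so they carry over unchanged; only the diagonal terms shrink to ρᵢσᵢ².
True-score variance = [3²·0.62 + 0.81 + 2²·0.62] + 5.44 = 8.87 + 5.44 = 14.31.
Reliability = 14.31 / 19.44 = 0.736.

0.736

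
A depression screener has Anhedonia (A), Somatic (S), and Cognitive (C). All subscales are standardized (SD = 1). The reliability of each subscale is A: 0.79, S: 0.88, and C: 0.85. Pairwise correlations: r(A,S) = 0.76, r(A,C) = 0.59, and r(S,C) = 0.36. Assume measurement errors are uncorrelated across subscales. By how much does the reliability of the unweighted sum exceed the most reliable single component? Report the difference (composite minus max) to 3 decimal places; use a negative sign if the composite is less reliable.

0.045

Var(sum) = 3 + 3.42 = 6.42; true-score variance = 2.52 + 3.42 = 5.94; composite reliability = 0.9252.
Max component reliability = 0.8800.
Difference = 0.9252 − 0.8800 = 0.045.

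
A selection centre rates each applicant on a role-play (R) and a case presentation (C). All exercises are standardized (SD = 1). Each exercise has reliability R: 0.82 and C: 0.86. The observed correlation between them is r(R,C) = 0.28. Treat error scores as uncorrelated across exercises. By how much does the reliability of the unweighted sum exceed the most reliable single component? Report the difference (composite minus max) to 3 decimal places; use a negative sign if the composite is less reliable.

Var(sum) = 2 + 0.56 = 2.56; true-score variance = 1.68 + 0.56 = 2.24; composite reliability = 0.8750.
Max component reliability = 0.8600.
Difference = 0.8750 − 0.8600 = 0.015.

0.015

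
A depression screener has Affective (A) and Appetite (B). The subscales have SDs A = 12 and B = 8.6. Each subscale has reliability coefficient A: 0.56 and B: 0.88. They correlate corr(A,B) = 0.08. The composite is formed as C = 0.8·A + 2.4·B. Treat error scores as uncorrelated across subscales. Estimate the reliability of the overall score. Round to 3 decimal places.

Var(C) = 0.8²·12² + 2.4²·8.6² + 2·[1.92·12·8.6·0.08] = 518.17 + 31.703 = 549.873.
Because errors are independent across components, Cov(Tᵢ,Tⱼ) = Cov(Xᵢ,Xⱼ); the off-diagonal part of the true-score variance is the same as above.
True-score variance = [0.8²·12²·0.56 + 2.4²·8.6²·0.88] + 31.703 = 426.498 + 31.703 = 458.201.
Reliability = 458.201 / 549.873 = 0.833.

0.833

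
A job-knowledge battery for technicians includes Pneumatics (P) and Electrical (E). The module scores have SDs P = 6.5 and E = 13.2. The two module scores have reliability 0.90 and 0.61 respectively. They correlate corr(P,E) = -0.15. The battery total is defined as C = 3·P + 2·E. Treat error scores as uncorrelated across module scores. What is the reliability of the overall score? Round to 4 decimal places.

Var(C) = 3²·6.5² + 2²·13.2² + 2·[6·6.5·13.2·(-0.15)] = 1077.21 − 154.44 = 922.77.
Because errors are independent across components, Cov(Tᵢ,Tⱼ) = Cov(Xᵢ,Xⱼ); the off-diagonal part of the true-score variance is the same as above.
True-score variance = [3²·6.5²·0.90 + 2²·13.2²·0.61] − 154.44 = 767.371 − 154.44 = 612.931.
Reliability = 612.931 / 922.77 = 0.6642.

0.6642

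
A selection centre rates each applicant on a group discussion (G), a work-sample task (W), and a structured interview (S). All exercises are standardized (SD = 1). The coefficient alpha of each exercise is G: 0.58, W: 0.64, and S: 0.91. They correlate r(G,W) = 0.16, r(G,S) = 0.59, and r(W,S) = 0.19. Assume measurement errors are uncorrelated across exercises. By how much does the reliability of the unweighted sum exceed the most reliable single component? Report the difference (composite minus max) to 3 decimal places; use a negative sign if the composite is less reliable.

Var(sum) = 3 + 1.88 = 4.88; true-score variance = 2.13 + 1.88 = 4.01; composite reliability = 0.8217.
Max component reliability = 0.9100.
Difference = 0.8217 − 0.9100 = -0.088.

-0.088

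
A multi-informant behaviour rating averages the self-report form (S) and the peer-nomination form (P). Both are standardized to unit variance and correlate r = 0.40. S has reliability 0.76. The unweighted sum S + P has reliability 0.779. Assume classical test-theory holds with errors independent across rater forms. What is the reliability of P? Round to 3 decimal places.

Var(S+P) = 2 + 2·0.40 = 2.800.
True-score variance = ρ_S + ρ_P + 2·0.40, so 0.779 = (0.76 + ρ_P + 0.80) / 2.800.
ρ_P = 0.779·2.800 − 0.76 − 0.80 = 0.621.

0.621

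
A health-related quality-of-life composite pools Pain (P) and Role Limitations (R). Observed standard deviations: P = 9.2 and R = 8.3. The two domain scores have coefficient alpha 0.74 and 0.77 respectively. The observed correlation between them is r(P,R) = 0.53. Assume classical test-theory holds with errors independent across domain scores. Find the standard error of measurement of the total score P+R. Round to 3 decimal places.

6.152

Var(total) = 153.53 + 80.9416 = 234.472.
True-score variance = 115.679 + 80.9416 = 196.62, so reliability = 0.8386.
Error variance = 234.472 − 196.62 = 37.8511; SEM = √37.8511 = 6.152.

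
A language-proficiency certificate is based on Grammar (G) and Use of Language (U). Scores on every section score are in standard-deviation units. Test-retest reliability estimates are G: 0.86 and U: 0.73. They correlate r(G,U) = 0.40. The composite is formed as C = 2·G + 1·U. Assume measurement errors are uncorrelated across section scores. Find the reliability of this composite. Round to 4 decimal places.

0.8742

Var(C) = 2² + 1 + 2·[2·0.40] = 5 + 1.6 = 6.6.
Under uncorrelated errors the observed covariances equal the true-score covariances, so only the own-variance terms attenuate.
True-score variance = [2²·0.86 + 0.73] + 1.6 = 4.17 + 1.6 = 5.77.
Reliability = 5.77 / 6.6 = 0.8742.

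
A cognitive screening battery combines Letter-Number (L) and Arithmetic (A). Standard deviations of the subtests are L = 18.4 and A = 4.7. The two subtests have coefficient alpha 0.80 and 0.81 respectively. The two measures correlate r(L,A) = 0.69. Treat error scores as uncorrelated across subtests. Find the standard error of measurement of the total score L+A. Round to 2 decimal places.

8.48

Var(total) = 360.65 + 119.342 = 479.992.
True-score variance = 288.741 + 119.342 = 408.083, so reliability = 0.8502.
Error variance = 479.992 − 408.083 = 71.9091; SEM = √71.9091 = 8.48.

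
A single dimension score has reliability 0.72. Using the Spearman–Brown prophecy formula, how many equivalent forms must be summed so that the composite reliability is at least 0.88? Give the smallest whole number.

k ≥ ρ*(1−ρ₁)/(ρ₁(1−ρ*)) = 0.88·0.28 / (0.72·0.12) = 2.852.
Smallest integer k = 3.

3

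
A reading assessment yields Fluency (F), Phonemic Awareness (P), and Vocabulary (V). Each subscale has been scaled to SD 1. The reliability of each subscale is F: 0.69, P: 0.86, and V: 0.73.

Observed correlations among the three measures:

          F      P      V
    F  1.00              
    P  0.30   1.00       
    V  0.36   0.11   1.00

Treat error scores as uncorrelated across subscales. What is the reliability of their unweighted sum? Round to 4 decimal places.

Var(F+P+V) = 3 + 2·[0.30 + 0.36 + 0.11] = 3 + 1.54 = 4.54.
Under uncorrelated errors the observed covariances equal the true-score covariances, so only the own-variance terms attenuate.
True-score variance = [0.69 + 0.86 + 0.73] + 1.54 = 2.28 + 1.54 = 3.82.
Reliability = 3.82 / 4.54 = 0.8414.

0.8414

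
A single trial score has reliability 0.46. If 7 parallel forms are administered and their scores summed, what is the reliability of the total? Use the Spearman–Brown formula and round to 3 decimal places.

0.856

ρ_k = kρ / (1 + (k−1)ρ) = 7·0.46 / (1 + 6·0.46) = 3.220 / 3.760 = 0.856.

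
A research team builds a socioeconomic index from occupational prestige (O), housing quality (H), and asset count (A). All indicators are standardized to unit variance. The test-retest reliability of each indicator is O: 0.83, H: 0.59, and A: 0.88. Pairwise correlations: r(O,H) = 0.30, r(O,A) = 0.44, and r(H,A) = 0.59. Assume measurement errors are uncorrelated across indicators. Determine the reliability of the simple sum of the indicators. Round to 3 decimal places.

0.876

Var(O+H+A) = 3 + 2·[0.30 + 0.44 + 0.59] = 3 + 2.66 = 5.66.
With uncorrelated errors the cross-covariances are all true-score covariance, so they carry over unchanged; only the diagonal terms shrink to ρᵢσᵢ².
True-score variance = [0.83 + 0.59 + 0.88] + 2.66 = 2.3 + 2.66 = 4.96.
Reliability = 4.96 / 5.66 = 0.876.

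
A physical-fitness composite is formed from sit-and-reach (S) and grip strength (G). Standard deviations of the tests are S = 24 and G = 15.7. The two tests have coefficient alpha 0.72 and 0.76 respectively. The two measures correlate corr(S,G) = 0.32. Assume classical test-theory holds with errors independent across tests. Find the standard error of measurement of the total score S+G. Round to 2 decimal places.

14.85

Var(total) = 822.49 + 241.152 = 1063.64.
True-score variance = 602.052 + 241.152 = 843.204, so reliability = 0.7928.
Error variance = 1063.64 − 843.204 = 220.438; SEM = √220.438 = 14.85.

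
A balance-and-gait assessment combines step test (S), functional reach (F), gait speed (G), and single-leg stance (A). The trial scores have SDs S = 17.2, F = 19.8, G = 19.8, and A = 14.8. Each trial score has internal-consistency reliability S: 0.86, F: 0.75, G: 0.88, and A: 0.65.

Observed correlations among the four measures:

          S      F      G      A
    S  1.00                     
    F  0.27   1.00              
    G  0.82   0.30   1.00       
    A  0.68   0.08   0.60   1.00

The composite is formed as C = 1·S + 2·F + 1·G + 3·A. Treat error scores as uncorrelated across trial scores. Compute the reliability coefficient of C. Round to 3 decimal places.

0.854

Var(C) = 17.2² + 2²·19.8² + 19.8² + 3²·14.8² + 2·[2·17.2·19.8·0.27 + 17.2·19.8·0.82 + 3·17.2·14.8·0.68 + 2·19.8·19.8·0.30 + 6·19.8·14.8·0.08 + 3·19.8·14.8·0.60] = 4227.4 + 3771.64 = 7999.04.
Under uncorrelated errors the observed covariances equal the true-score covariances, so only the own-variance terms attenuate.
True-score variance = [17.2²·0.86 + 2²·19.8²·0.75 + 19.8²·0.88 + 3²·14.8²·0.65] + 3771.64 = 3056.92 + 3771.64 = 6828.56.
Reliability = 6828.56 / 7999.04 = 0.854.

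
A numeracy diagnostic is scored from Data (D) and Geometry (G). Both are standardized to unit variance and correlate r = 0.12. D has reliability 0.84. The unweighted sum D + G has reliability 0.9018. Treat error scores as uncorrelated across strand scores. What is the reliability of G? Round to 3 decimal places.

0.940

Var(D+G) = 2 + 2·0.12 = 2.240.
True-score variance = ρ_D + ρ_G + 2·0.12, so 0.9018 = (0.84 + ρ_G + 0.24) / 2.240.
ρ_G = 0.9018·2.240 − 0.84 − 0.24 = 0.940.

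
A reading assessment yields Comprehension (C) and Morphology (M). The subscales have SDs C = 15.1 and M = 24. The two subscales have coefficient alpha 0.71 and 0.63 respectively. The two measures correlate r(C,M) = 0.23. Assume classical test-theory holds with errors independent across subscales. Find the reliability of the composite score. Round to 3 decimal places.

0.712

Var(C+M) = 15.1² + 24² + 2·[15.1·24·0.23] = 804.01 + 166.704 = 970.714.
Because errors are independent across components, Cov(Tᵢ,Tⱼ) = Cov(Xᵢ,Xⱼ); the off-diagonal part of the true-score variance is the same as above.
True-score variance = [15.1²·0.71 + 24²·0.63] + 166.704 = 524.767 + 166.704 = 691.471.
Reliability = 691.471 / 970.714 = 0.712.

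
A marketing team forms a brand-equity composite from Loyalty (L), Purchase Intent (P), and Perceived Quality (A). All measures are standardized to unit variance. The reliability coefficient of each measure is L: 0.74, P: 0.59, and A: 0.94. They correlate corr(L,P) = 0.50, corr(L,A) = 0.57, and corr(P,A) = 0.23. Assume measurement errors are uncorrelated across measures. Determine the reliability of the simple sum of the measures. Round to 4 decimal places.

0.8696

Var(L+P+A) = 3 + 2·[0.50 + 0.57 + 0.23] = 3 + 2.6 = 5.6.
Under uncorrelated errors the observed covariances equal the true-score covariances, so only the own-variance terms attenuate.
True-score variance = [0.74 + 0.59 + 0.94] + 2.6 = 2.27 + 2.6 = 4.87.
Reliability = 4.87 / 5.6 = 0.8696.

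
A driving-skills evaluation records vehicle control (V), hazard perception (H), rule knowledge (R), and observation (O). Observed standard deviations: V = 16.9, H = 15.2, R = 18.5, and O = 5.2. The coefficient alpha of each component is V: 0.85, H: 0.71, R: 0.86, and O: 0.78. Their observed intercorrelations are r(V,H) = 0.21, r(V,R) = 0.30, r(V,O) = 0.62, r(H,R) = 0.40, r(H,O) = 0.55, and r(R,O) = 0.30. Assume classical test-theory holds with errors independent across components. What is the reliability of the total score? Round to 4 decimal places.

0.9014

Var(V+H+R+O) = 16.9² + 15.2² + 18.5² + 5.2² + 2·[16.9·15.2·0.21 + 16.9·18.5·0.30 + 16.9·5.2·0.62 + 15.2·18.5·0.40 + 15.2·5.2·0.55 + 18.5·5.2·0.30] = 885.94 + 774.075 = 1660.01.
Under uncorrelated errors the observed covariances equal the true-score covariances, so only the own-variance terms attenuate.
True-score variance = [16.9²·0.85 + 15.2²·0.71 + 18.5²·0.86 + 5.2²·0.78] + 774.075 = 722.233 + 774.075 = 1496.31.
Reliability = 1496.31 / 1660.01 = 0.9014.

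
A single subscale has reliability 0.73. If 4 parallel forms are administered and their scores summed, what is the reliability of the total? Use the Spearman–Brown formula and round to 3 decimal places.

0.915

ρ_k = kρ / (1 + (k−1)ρ) = 4·0.73 / (1 + 3·0.73) = 2.920 / 3.190 = 0.915.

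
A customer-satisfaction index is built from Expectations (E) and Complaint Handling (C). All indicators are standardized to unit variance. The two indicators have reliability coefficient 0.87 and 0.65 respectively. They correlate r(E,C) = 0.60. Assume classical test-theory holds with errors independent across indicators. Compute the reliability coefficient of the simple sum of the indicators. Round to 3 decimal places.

0.850

Var(E+C) = 2 + 2·[0.60] = 2 + 1.2 = 3.2.
Because errors are independent across components, Cov(Tᵢ,Tⱼ) = Cov(Xᵢ,Xⱼ); the off-diagonal part of the true-score variance is the same as above.
True-score variance = [0.87 + 0.65] + 1.2 = 1.52 + 1.2 = 2.72.
Reliability = 2.72 / 3.2 = 0.850.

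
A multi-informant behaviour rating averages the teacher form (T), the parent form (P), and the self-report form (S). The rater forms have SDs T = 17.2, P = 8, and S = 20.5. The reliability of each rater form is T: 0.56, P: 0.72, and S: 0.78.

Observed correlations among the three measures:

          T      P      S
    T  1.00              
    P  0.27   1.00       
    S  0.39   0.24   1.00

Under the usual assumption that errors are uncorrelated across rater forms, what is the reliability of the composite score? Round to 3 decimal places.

0.801

Var(T+P+S) = 17.2² + 8² + 20.5² + 2·[17.2·8·0.27 + 17.2·20.5·0.39 + 8·20.5·0.24] = 780.09 + 428.052 = 1208.14.
Under uncorrelated errors the observed covariances equal the true-score covariances, so only the own-variance terms attenuate.
True-score variance = [17.2²·0.56 + 8²·0.72 + 20.5²·0.78] + 428.052 = 539.545 + 428.052 = 967.597.
Reliability = 967.597 / 1208.14 = 0.801.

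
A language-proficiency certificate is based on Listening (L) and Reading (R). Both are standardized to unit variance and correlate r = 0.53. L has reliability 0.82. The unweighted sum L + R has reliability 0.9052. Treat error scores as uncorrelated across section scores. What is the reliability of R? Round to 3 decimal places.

0.890

Var(L+R) = 2 + 2·0.53 = 3.060.
True-score variance = ρ_L + ρ_R + 2·0.53, so 0.9052 = (0.82 + ρ_R + 1.06) / 3.060.
ρ_R = 0.9052·3.060 − 0.82 − 1.06 = 0.890.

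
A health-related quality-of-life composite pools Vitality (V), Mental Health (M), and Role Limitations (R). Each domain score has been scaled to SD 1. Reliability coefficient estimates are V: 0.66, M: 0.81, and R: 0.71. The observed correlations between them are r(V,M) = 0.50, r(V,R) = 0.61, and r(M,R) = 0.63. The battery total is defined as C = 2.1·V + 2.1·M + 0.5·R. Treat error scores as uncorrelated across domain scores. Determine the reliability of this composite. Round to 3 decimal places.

Var(C) = 2.1² + 2.1² + 0.5² + 2·[4.41·0.50 + 1.05·0.61 + 1.05·0.63] = 9.07 + 7.014 = 16.084.
With uncorrelated errors the cross-covariances are all true-score covariance, so they carry over unchanged; only the diagonal terms shrink to ρᵢσᵢ².
True-score variance = [2.1²·0.66 + 2.1²·0.81 + 0.5²·0.71] + 7.014 = 6.6602 + 7.014 = 13.6742.
Reliability = 13.6742 / 16.084 = 0.850.

0.850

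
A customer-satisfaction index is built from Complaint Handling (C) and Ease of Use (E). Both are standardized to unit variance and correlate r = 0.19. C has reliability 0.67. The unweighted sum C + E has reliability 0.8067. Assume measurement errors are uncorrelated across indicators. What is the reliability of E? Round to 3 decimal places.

Var(C+E) = 2 + 2·0.19 = 2.380.
True-score variance = ρ_C + ρ_E + 2·0.19, so 0.8067 = (0.67 + ρ_E + 0.38) / 2.380.
ρ_E = 0.8067·2.380 − 0.67 − 0.38 = 0.870.

0.870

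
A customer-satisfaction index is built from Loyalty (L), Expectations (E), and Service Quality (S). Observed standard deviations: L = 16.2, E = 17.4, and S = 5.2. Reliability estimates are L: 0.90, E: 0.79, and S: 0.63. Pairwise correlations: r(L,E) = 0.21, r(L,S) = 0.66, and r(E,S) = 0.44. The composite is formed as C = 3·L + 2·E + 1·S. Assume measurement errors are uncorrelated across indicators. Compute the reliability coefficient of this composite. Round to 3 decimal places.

Var(C) = 3²·16.2² + 2²·17.4² + 5.2² + 2·[6·16.2·17.4·0.21 + 3·16.2·5.2·0.66 + 2·17.4·5.2·0.44] = 3600.04 + 1203.17 = 4803.21.
Under uncorrelated errors the observed covariances equal the true-score covariances, so only the own-variance terms attenuate.
True-score variance = [3²·16.2²·0.90 + 2²·17.4²·0.79 + 5.2²·0.63] + 1203.17 = 3099.52 + 1203.17 = 4302.69.
Reliability = 4302.69 / 4803.21 = 0.896.

0.896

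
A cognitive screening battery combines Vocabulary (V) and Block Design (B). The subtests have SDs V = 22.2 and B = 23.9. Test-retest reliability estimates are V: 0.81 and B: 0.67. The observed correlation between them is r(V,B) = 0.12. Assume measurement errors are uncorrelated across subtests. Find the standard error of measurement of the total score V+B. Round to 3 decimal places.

Var(total) = 1064.05 + 127.339 = 1191.39.
True-score variance = 781.911 + 127.339 = 909.25, so reliability = 0.7632.
Error variance = 1191.39 − 909.25 = 282.139; SEM = √282.139 = 16.797.

16.797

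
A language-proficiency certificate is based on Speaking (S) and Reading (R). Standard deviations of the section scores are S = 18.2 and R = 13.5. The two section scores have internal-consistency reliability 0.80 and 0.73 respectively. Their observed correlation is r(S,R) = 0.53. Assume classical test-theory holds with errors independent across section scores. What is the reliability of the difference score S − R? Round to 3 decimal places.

0.544

Var(S−R) = 18.2² + 13.5² − 2·18.2·13.5·0.53 = 513.49 − 260.442 = 253.048.
Under uncorrelated errors the observed covariances equal the true-score covariances, so only the own-variance terms attenuate.
True-score variance = [18.2²·0.80 + 13.5²·0.73] − 260.442 = 398.034 − 260.442 = 137.592.
Reliability = 137.592 / 253.048 = 0.544.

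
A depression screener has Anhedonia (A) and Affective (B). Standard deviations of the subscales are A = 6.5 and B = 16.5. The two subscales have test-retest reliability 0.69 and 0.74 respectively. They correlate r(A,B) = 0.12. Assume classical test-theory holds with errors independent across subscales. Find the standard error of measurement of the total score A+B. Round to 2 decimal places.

Var(total) = 314.5 + 25.74 = 340.24.
True-score variance = 230.618 + 25.74 = 256.358, so reliability = 0.7535.
Error variance = 340.24 − 256.358 = 83.8825; SEM = √83.8825 = 9.16.

9.16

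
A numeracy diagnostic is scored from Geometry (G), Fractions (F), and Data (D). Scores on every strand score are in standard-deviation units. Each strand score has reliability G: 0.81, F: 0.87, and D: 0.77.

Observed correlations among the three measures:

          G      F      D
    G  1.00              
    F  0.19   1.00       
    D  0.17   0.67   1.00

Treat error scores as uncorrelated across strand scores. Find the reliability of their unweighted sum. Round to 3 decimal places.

0.891

Var(G+F+D) = 3 + 2·[0.19 + 0.17 + 0.67] = 3 + 2.06 = 5.06.
Under uncorrelated errors the observed covariances equal the true-score covariances, so only the own-variance terms attenuate.
True-score variance = [0.81 + 0.87 + 0.77] + 2.06 = 2.45 + 2.06 = 4.51.
Reliability = 4.51 / 5.06 = 0.891.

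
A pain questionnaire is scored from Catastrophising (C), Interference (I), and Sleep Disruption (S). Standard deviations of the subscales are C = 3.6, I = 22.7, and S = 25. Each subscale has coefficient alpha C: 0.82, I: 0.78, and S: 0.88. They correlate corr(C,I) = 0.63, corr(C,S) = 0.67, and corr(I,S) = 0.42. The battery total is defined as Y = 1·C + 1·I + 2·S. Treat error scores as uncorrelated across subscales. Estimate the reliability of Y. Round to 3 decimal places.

Var(Y) = 3.6² + 22.7² + 2²·25² + 2·[3.6·22.7·0.63 + 2·3.6·25·0.67 + 2·22.7·25·0.42] = 3028.25 + 1297.57 = 4325.82.
Because errors are independent across components, Cov(Tᵢ,Tⱼ) = Cov(Xᵢ,Xⱼ); the off-diagonal part of the true-score variance is the same as above.
True-score variance = [3.6²·0.82 + 22.7²·0.78 + 2²·25²·0.88] + 1297.57 = 2612.55 + 1297.57 = 3910.12.
Reliability = 3910.12 / 4325.82 = 0.904.

0.904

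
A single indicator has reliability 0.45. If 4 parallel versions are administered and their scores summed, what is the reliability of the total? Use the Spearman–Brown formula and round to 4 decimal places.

ρ_k = kρ / (1 + (k−1)ρ) = 4·0.45 / (1 + 3·0.45) = 1.800 / 2.350 = 0.7660.

0.7660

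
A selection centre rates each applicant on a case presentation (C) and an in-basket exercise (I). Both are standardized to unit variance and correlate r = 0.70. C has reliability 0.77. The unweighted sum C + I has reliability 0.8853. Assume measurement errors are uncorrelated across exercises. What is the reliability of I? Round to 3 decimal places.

0.840

Var(C+I) = 2 + 2·0.70 = 3.400.
True-score variance = ρ_C + ρ_I + 2·0.70, so 0.8853 = (0.77 + ρ_I + 1.40) / 3.400.
ρ_I = 0.8853·3.400 − 0.77 − 1.40 = 0.840.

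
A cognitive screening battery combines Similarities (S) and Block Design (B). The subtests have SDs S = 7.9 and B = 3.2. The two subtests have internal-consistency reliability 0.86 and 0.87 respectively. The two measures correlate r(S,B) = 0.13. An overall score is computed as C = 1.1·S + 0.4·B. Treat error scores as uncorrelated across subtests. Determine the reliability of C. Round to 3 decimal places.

Var(C) = 1.1²·7.9² + 0.4²·3.2² + 2·[0.44·7.9·3.2·0.13] = 77.1545 + 2.89203 = 80.0465.
With uncorrelated errors the cross-covariances are all true-score covariance, so they carry over unchanged; only the diagonal terms shrink to ρᵢσᵢ².
True-score variance = [1.1²·7.9²·0.86 + 0.4²·3.2²·0.87] + 2.89203 = 66.3693 + 2.89203 = 69.2613.
Reliability = 69.2613 / 80.0465 = 0.865.

0.865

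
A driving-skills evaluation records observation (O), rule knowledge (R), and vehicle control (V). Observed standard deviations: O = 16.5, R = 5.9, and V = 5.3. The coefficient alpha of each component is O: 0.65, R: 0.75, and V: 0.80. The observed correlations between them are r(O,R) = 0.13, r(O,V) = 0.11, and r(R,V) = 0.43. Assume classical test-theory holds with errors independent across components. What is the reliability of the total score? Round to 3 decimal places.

Var(O+R+V) = 16.5² + 5.9² + 5.3² + 2·[16.5·5.9·0.13 + 16.5·5.3·0.11 + 5.9·5.3·0.43] = 335.15 + 71.4422 = 406.592.
Because errors are independent across components, Cov(Tᵢ,Tⱼ) = Cov(Xᵢ,Xⱼ); the off-diagonal part of the true-score variance is the same as above.
True-score variance = [16.5²·0.65 + 5.9²·0.75 + 5.3²·0.80] + 71.4422 = 225.542 + 71.4422 = 296.984.
Reliability = 296.984 / 406.592 = 0.730.

0.730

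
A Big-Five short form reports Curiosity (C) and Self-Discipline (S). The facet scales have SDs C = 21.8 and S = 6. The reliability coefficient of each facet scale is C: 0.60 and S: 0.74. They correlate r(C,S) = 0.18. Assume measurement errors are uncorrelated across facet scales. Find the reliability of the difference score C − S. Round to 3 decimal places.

Var(C−S) = 21.8² + 6² − 2·21.8·6·0.18 = 511.24 − 47.088 = 464.152.
Because errors are independent across components, Cov(Tᵢ,Tⱼ) = Cov(Xᵢ,Xⱼ); the off-diagonal part of the true-score variance is the same as above.
True-score variance = [21.8²·0.60 + 6²·0.74] − 47.088 = 311.784 − 47.088 = 264.696.
Reliability = 264.696 / 464.152 = 0.570.

0.570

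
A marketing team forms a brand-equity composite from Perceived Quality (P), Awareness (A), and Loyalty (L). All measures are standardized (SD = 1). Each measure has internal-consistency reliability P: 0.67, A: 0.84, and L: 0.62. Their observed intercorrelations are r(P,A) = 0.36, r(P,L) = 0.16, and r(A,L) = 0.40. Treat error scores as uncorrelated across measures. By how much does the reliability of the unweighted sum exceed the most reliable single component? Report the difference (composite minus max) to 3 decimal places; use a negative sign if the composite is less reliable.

Var(sum) = 3 + 1.84 = 4.84; true-score variance = 2.13 + 1.84 = 3.97; composite reliability = 0.8202.
Max component reliability = 0.8400.
Difference = 0.8202 − 0.8400 = -0.020.

-0.020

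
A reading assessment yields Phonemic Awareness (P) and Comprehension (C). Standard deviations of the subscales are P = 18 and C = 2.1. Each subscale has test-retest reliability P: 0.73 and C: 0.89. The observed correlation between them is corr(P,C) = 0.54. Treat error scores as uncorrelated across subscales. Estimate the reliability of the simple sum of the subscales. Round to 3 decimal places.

Var(P+C) = 18² + 2.1² + 2·[18·2.1·0.54] = 328.41 + 40.824 = 369.234.
With uncorrelated errors the cross-covariances are all true-score covariance, so they carry over unchanged; only the diagonal terms shrink to ρᵢσᵢ².
True-score variance = [18²·0.73 + 2.1²·0.89] + 40.824 = 240.445 + 40.824 = 281.269.
Reliability = 281.269 / 369.234 = 0.762.

0.762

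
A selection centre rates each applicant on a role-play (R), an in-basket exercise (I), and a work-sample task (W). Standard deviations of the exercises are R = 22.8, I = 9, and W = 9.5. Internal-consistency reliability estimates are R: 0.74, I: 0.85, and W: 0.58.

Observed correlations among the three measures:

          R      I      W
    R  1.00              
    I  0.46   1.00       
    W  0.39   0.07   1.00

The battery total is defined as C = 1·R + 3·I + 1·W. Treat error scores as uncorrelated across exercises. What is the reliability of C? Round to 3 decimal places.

0.866

Var(C) = 22.8² + 3²·9² + 9.5² + 2·[3·22.8·9·0.46 + 22.8·9.5·0.39 + 3·9·9.5·0.07] = 1339.09 + 771.21 = 2110.3.
Because errors are independent across components, Cov(Tᵢ,Tⱼ) = Cov(Xᵢ,Xⱼ); the off-diagonal part of the true-score variance is the same as above.
True-score variance = [22.8²·0.74 + 3²·9²·0.85 + 9.5²·0.58] + 771.21 = 1056.68 + 771.21 = 1827.89.
Reliability = 1827.89 / 2110.3 = 0.866.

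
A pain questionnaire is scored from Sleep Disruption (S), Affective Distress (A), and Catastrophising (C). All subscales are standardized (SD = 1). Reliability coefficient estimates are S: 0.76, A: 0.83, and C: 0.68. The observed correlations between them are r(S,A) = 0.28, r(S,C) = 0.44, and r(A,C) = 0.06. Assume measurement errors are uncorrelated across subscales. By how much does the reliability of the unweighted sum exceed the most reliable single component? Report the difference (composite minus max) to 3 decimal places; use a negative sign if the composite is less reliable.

Var(sum) = 3 + 1.56 = 4.56; true-score variance = 2.27 + 1.56 = 3.83; composite reliability = 0.8399.
Max component reliability = 0.8300.
Difference = 0.8399 − 0.8300 = 0.010.

0.010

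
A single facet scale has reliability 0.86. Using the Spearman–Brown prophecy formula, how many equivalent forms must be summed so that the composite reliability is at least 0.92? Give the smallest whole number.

k ≥ ρ*(1−ρ₁)/(ρ₁(1−ρ*)) = 0.92·0.14 / (0.86·0.08) = 1.872.
Smallest integer k = 2.

2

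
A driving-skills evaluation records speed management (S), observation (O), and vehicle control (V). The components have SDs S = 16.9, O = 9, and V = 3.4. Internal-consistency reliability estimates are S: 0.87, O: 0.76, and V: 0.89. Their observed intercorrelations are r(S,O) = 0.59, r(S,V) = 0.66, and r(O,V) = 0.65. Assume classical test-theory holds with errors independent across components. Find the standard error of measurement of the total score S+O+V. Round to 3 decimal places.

Var(total) = 378.17 + 295.105 = 673.275.
True-score variance = 320.329 + 295.105 = 615.434, so reliability = 0.9141.
Error variance = 673.275 − 615.434 = 57.8409; SEM = √57.8409 = 7.605.

7.605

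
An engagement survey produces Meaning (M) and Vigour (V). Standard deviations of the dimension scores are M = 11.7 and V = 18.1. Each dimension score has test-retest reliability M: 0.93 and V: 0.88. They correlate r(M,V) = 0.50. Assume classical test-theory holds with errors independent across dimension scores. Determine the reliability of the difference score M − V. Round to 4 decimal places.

0.8065

Var(M−V) = 11.7² + 18.1² − 2·11.7·18.1·0.50 = 464.5 − 211.77 = 252.73.
Because errors are independent across components, Cov(Tᵢ,Tⱼ) = Cov(Xᵢ,Xⱼ); the off-diagonal part of the true-score variance is the same as above.
True-score variance = [11.7²·0.93 + 18.1²·0.88] − 211.77 = 415.605 − 211.77 = 203.835.
Reliability = 203.835 / 252.73 = 0.8065.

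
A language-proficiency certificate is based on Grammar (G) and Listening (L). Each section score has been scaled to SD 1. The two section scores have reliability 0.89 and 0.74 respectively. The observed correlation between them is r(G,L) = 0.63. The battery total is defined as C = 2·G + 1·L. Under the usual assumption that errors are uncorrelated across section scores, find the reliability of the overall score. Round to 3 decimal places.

Var(C) = 2² + 1 + 2·[2·0.63] = 5 + 2.52 = 7.52.
With uncorrelated errors the cross-covariances are all true-score covariance, so they carry over unchanged; only the diagonal terms shrink to ρᵢσᵢ².
True-score variance = [2²·0.89 + 0.74] + 2.52 = 4.3 + 2.52 = 6.82.
Reliability = 6.82 / 7.52 = 0.907.

0.907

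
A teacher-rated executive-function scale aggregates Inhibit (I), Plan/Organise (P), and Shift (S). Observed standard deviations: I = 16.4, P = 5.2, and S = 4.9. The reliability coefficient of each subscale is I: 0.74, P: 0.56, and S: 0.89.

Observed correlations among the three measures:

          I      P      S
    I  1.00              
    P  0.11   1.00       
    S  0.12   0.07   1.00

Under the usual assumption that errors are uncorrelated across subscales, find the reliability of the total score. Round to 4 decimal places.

Var(I+P+S) = 16.4² + 5.2² + 4.9² + 2·[16.4·5.2·0.11 + 16.4·4.9·0.12 + 5.2·4.9·0.07] = 320.01 + 41.6152 = 361.625.
Under uncorrelated errors the observed covariances equal the true-score covariances, so only the own-variance terms attenuate.
True-score variance = [16.4²·0.74 + 5.2²·0.56 + 4.9²·0.89] + 41.6152 = 235.542 + 41.6152 = 277.157.
Reliability = 277.157 / 361.625 = 0.7664.

0.7664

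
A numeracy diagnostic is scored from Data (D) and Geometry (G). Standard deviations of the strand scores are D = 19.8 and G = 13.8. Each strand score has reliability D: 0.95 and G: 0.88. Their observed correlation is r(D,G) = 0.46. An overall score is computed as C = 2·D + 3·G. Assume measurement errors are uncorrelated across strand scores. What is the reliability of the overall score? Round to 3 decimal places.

Var(C) = 2²·19.8² + 3²·13.8² + 2·[6·19.8·13.8·0.46] = 3282.12 + 1508.28 = 4790.4.
Under uncorrelated errors the observed covariances equal the true-score covariances, so only the own-variance terms attenuate.
True-score variance = [2²·19.8²·0.95 + 3²·13.8²·0.88] + 1508.28 = 2998.04 + 1508.28 = 4506.32.
Reliability = 4506.32 / 4790.4 = 0.941.

0.941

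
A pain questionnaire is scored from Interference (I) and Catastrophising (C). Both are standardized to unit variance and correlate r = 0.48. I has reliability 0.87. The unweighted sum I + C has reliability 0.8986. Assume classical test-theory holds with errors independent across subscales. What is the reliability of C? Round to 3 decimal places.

Var(I+C) = 2 + 2·0.48 = 2.960.
True-score variance = ρ_I + ρ_C + 2·0.48, so 0.8986 = (0.87 + ρ_C + 0.96) / 2.960.
ρ_C = 0.8986·2.960 − 0.87 − 0.96 = 0.830.

0.830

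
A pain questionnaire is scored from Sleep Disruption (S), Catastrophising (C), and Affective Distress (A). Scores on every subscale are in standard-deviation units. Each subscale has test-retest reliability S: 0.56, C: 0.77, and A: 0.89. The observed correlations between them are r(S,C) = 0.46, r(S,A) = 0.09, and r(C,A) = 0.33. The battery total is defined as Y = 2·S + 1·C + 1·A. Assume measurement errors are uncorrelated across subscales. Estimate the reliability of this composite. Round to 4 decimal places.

Var(Y) = 2² + 1 + 1 + 2·[2·0.46 + 2·0.09 + 0.33] = 6 + 2.86 = 8.86.
With uncorrelated errors the cross-covariances are all true-score covariance, so they carry over unchanged; only the diagonal terms shrink to ρᵢσᵢ².
True-score variance = [2²·0.56 + 0.77 + 0.89] + 2.86 = 3.9 + 2.86 = 6.76.
Reliability = 6.76 / 8.86 = 0.7630.

0.7630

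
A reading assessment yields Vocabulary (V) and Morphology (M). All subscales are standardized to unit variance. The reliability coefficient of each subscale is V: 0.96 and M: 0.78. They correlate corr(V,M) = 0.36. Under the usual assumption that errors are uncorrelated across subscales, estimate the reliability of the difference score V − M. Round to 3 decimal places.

0.797

Var(V−M) = 1 + 1 − 2·0.36 = 2 − 0.72 = 1.28.
Under uncorrelated errors the observed covariances equal the true-score covariances, so only the own-variance terms attenuate.
True-score variance = [0.96 + 0.78] − 0.72 = 1.74 − 0.72 = 1.02.
Reliability = 1.02 / 1.28 = 0.797.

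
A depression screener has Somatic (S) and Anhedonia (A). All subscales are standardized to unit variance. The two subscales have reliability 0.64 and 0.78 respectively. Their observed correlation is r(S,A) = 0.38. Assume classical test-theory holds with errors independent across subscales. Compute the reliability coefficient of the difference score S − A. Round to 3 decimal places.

Var(S−A) = 1 + 1 − 2·0.38 = 2 − 0.76 = 1.24.
Because errors are independent across components, Cov(Tᵢ,Tⱼ) = Cov(Xᵢ,Xⱼ); the off-diagonal part of the true-score variance is the same as above.
True-score variance = [0.64 + 0.78] − 0.76 = 1.42 − 0.76 = 0.66.
Reliability = 0.66 / 1.24 = 0.532.

0.532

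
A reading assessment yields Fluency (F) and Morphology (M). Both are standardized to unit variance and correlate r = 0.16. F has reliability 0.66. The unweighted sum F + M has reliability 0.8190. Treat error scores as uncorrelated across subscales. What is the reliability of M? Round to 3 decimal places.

Var(F+M) = 2 + 2·0.16 = 2.320.
True-score variance = ρ_F + ρ_M + 2·0.16, so 0.8190 = (0.66 + ρ_M + 0.32) / 2.320.
ρ_M = 0.8190·2.320 − 0.66 − 0.32 = 0.920.

0.920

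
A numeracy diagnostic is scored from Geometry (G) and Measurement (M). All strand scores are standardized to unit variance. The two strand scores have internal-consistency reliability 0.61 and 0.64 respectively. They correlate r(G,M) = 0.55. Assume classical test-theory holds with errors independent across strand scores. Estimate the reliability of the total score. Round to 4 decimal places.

0.7581

Var(G+M) = 2 + 2·[0.55] = 2 + 1.1 = 3.1.
Because errors are independent across components, Cov(Tᵢ,Tⱼ) = Cov(Xᵢ,Xⱼ); the off-diagonal part of the true-score variance is the same as above.
True-score variance = [0.61 + 0.64] + 1.1 = 1.25 + 1.1 = 2.35.
Reliability = 2.35 / 3.1 = 0.7581.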